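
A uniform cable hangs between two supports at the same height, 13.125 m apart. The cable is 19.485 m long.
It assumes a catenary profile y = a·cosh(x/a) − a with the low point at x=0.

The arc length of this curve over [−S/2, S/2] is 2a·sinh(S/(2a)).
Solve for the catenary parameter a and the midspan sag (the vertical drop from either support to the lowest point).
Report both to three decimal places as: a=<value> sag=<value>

a=4.102 sag=6.469

seed: a₀ = √(S³/(24(L−S))) = √(13.125³/(24·6.360)) = 3.848706
iter 1: u=1.705118  f(a)=+9.912e-01  f'(a)=-4.371e+00  a ← 3.848706 − (+9.912e-01/-4.371e+00) = 4.075465
iter 2: u=1.610246  f(a)=+9.436e-02  f'(a)=-3.575e+00  a ← 4.075465 − (+9.436e-02/-3.575e+00) = 4.101856
iter 3: u=1.599885  f(a)=+1.054e-03  f'(a)=-3.496e+00  a ← 4.101856 − (+1.054e-03/-3.496e+00) = 4.102158
iter 4: u=1.599768  f(a)=+1.346e-07  f'(a)=-3.495e+00  a ← 4.102158 − (+1.346e-07/-3.495e+00) = 4.102158
iter 5: u=1.599768  f(a)=+3.553e-15  f'(a)=-3.495e+00  a ← 4.102158 − (+3.553e-15/-3.495e+00) = 4.102158
converged: |Δa| < 1e-12 after 5 iterations
sag = a·(cosh(S/(2a)) − 1) = 4.102158·(cosh(1.599768) − 1) = 6.468746
T_max/T_min = cosh(S/(2a)) = 2.576913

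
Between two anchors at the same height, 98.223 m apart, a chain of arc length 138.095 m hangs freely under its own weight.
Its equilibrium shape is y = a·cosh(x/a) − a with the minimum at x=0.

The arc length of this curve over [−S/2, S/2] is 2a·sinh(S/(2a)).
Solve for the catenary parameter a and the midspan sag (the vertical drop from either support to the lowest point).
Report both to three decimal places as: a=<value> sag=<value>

a=33.230 sag=43.398

seed: a₀ = √(S³/(24(L−S))) = √(98.223³/(24·39.872)) = 31.468798
iter 1: u=1.560641  f(a)=+5.147e+00  f'(a)=-3.207e+00  a ← 31.468798 − (+5.147e+00/-3.207e+00) = 33.073484
iter 2: u=1.484921  f(a)=+4.199e-01  f'(a)=-2.704e+00  a ← 33.073484 − (+4.199e-01/-2.704e+00) = 33.228790
iter 3: u=1.477980  f(a)=+3.343e-03  f'(a)=-2.661e+00  a ← 33.228790 − (+3.343e-03/-2.661e+00) = 33.230046
iter 4: u=1.477925  f(a)=+2.156e-07  f'(a)=-2.660e+00  a ← 33.230046 − (+2.156e-07/-2.660e+00) = 33.230046
iter 5: u=1.477925  f(a)=+0.000e+00  f'(a)=-2.660e+00  a ← 33.230046 − (+0.000e+00/-2.660e+00) = 33.230046
converged: |Δa| < 1e-12 after 5 iterations
sag = a·(cosh(S/(2a)) − 1) = 33.230046·(cosh(1.477925) − 1) = 43.397581
T_max/T_min = cosh(S/(2a)) = 2.305974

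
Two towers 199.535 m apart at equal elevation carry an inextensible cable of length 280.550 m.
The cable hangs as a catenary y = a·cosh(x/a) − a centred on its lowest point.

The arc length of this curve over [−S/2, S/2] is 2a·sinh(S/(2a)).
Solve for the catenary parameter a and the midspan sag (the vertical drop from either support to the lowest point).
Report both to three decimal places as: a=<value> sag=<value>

seed: a₀ = √(S³/(24(L−S))) = √(199.535³/(24·81.015)) = 63.920518
iter 1: u=1.560806  f(a)=+1.046e+01  f'(a)=-3.209e+00  a ← 63.920518 − (+1.046e+01/-3.209e+00) = 67.180582
iter 2: u=1.485065  f(a)=+8.535e-01  f'(a)=-2.705e+00  a ← 67.180582 − (+8.535e-01/-2.705e+00) = 67.496169
iter 3: u=1.478121  f(a)=+6.798e-03  f'(a)=-2.662e+00  a ← 67.496169 − (+6.798e-03/-2.662e+00) = 67.498724
iter 4: u=1.478065  f(a)=+4.389e-07  f'(a)=-2.661e+00  a ← 67.498724 − (+4.389e-07/-2.661e+00) = 67.498724
iter 5: u=1.478065  f(a)=+0.000e+00  f'(a)=-2.661e+00  a ← 67.498724 − (+0.000e+00/-2.661e+00) = 67.498724
converged: |Δa| < 1e-12 after 5 iterations
sag = a·(cosh(S/(2a)) − 1) = 67.498724·(cosh(1.478065) − 1) = 88.171291
T_max/T_min = cosh(S/(2a)) = 2.306266

a=67.499 sag=88.171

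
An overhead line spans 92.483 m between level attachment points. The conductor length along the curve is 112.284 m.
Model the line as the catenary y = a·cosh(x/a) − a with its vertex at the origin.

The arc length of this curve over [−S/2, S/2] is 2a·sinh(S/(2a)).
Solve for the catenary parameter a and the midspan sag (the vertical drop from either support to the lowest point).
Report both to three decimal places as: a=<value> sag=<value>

seed: a₀ = √(S³/(24(L−S))) = √(92.483³/(24·19.801)) = 40.798452
iter 1: u=1.133413  f(a)=+1.311e+00  f'(a)=-1.101e+00  a ← 40.798452 − (+1.311e+00/-1.101e+00) = 41.989346
iter 2: u=1.101267  f(a)=+5.961e-02  f'(a)=-1.003e+00  a ← 41.989346 − (+5.961e-02/-1.003e+00) = 42.048770
iter 3: u=1.099711  f(a)=+1.362e-04  f'(a)=-9.986e-01  a ← 42.048770 − (+1.362e-04/-9.986e-01) = 42.048906
iter 4: u=1.099708  f(a)=+7.140e-10  f'(a)=-9.986e-01  a ← 42.048906 − (+7.140e-10/-9.986e-01) = 42.048906
iter 5: u=1.099708  f(a)=-1.421e-14  f'(a)=-9.986e-01  a ← 42.048906 − (-1.421e-14/-9.986e-01) = 42.048906
converged: |Δa| < 1e-12 after 5 iterations
sag = a·(cosh(S/(2a)) − 1) = 42.048906·(cosh(1.099708) − 1) = 28.094053
T_max/T_min = cosh(S/(2a)) = 1.668128

a=42.049 sag=28.094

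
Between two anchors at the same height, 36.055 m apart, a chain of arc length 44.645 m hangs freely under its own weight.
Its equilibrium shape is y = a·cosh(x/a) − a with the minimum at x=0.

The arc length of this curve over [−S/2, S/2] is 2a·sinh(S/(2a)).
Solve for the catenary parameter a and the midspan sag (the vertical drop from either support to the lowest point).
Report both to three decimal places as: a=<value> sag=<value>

a=15.590 sag=11.638

seed: a₀ = √(S³/(24(L−S))) = √(36.055³/(24·8.590)) = 15.078080
iter 1: u=1.195610  f(a)=+6.353e-01  f'(a)=-1.311e+00  a ← 15.078080 − (+6.353e-01/-1.311e+00) = 15.562724
iter 2: u=1.158377  f(a)=+3.192e-02  f'(a)=-1.182e+00  a ← 15.562724 − (+3.192e-02/-1.182e+00) = 15.589723
iter 3: u=1.156371  f(a)=+8.998e-05  f'(a)=-1.175e+00  a ← 15.589723 − (+8.998e-05/-1.175e+00) = 15.589799
iter 4: u=1.156365  f(a)=+7.197e-10  f'(a)=-1.175e+00  a ← 15.589799 − (+7.197e-10/-1.175e+00) = 15.589799
iter 5: u=1.156365  f(a)=+0.000e+00  f'(a)=-1.175e+00  a ← 15.589799 − (+0.000e+00/-1.175e+00) = 15.589799
converged: |Δa| < 1e-12 after 5 iterations
sag = a·(cosh(S/(2a)) − 1) = 15.589799·(cosh(1.156365) − 1) = 11.637684
T_max/T_min = cosh(S/(2a)) = 1.746494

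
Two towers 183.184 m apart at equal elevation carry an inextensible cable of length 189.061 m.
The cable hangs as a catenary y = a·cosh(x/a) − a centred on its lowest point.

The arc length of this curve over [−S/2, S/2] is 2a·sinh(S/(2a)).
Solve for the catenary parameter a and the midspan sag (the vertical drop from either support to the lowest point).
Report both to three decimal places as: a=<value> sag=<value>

seed: a₀ = √(S³/(24(L−S))) = √(183.184³/(24·5.877)) = 208.760266
iter 1: u=0.438742  f(a)=+5.682e-02  f'(a)=-5.740e-02  a ← 208.760266 − (+5.682e-02/-5.740e-02) = 209.750325
iter 2: u=0.436672  f(a)=+4.068e-04  f'(a)=-5.658e-02  a ← 209.750325 − (+4.068e-04/-5.658e-02) = 209.757515
iter 3: u=0.436657  f(a)=+2.118e-08  f'(a)=-5.657e-02  a ← 209.757515 − (+2.118e-08/-5.657e-02) = 209.757516
iter 4: u=0.436657  f(a)=-2.842e-14  f'(a)=-5.657e-02  a ← 209.757516 − (-2.842e-14/-5.657e-02) = 209.757516
converged: |Δa| < 1e-12 after 4 iterations
sag = a·(cosh(S/(2a)) − 1) = 209.757516·(cosh(0.436657) − 1) = 20.316887
T_max/T_min = cosh(S/(2a)) = 1.096859

a=209.758 sag=20.317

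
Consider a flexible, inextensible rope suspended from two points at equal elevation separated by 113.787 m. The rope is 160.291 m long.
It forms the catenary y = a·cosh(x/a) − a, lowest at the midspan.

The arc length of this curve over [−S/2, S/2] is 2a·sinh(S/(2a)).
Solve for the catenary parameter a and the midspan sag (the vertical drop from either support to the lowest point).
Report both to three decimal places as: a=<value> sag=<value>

seed: a₀ = √(S³/(24(L−S))) = √(113.787³/(24·46.504)) = 36.331907
iter 1: u=1.565938  f(a)=+6.046e+00  f'(a)=-3.245e+00  a ← 36.331907 − (+6.046e+00/-3.245e+00) = 38.195023
iter 2: u=1.489553  f(a)=+4.962e-01  f'(a)=-2.733e+00  a ← 38.195023 − (+4.962e-01/-2.733e+00) = 38.376616
iter 3: u=1.482504  f(a)=+4.003e-03  f'(a)=-2.689e+00  a ← 38.376616 − (+4.003e-03/-2.689e+00) = 38.378105
iter 4: u=1.482447  f(a)=+2.650e-07  f'(a)=-2.688e+00  a ← 38.378105 − (+2.650e-07/-2.688e+00) = 38.378105
iter 5: u=1.482447  f(a)=-2.842e-14  f'(a)=-2.688e+00  a ← 38.378105 − (-2.842e-14/-2.688e+00) = 38.378105
converged: |Δa| < 1e-12 after 5 iterations
sag = a·(cosh(S/(2a)) − 1) = 38.378105·(cosh(1.482447) − 1) = 50.482348
T_max/T_min = cosh(S/(2a)) = 2.315394

a=38.378 sag=50.482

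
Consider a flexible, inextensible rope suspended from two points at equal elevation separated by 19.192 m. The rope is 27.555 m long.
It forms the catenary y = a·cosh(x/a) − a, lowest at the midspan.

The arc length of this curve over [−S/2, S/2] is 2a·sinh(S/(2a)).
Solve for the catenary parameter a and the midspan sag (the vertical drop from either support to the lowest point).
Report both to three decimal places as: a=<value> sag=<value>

a=6.289 sag=8.856

seed: a₀ = √(S³/(24(L−S))) = √(19.192³/(24·8.363)) = 5.934630
iter 1: u=1.616950  f(a)=+1.164e+00  f'(a)=-3.627e+00  a ← 5.934630 − (+1.164e+00/-3.627e+00) = 6.255473
iter 2: u=1.534017  f(a)=+1.010e-01  f'(a)=-3.023e+00  a ← 6.255473 − (+1.010e-01/-3.023e+00) = 6.288904
iter 3: u=1.525862  f(a)=+9.217e-04  f'(a)=-2.968e+00  a ← 6.288904 − (+9.217e-04/-2.968e+00) = 6.289214
iter 4: u=1.525787  f(a)=+7.822e-08  f'(a)=-2.967e+00  a ← 6.289214 − (+7.822e-08/-2.967e+00) = 6.289214
iter 5: u=1.525787  f(a)=-3.553e-15  f'(a)=-2.967e+00  a ← 6.289214 − (-3.553e-15/-2.967e+00) = 6.289214
converged: |Δa| < 1e-12 after 5 iterations
sag = a·(cosh(S/(2a)) − 1) = 6.289214·(cosh(1.525787) − 1) = 8.855875
T_max/T_min = cosh(S/(2a)) = 2.408105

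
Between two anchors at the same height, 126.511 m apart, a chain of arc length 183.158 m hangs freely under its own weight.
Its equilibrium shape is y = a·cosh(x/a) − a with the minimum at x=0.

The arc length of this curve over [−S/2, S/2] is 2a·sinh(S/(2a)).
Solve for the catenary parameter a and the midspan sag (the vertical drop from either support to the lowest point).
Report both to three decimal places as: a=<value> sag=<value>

seed: a₀ = √(S³/(24(L−S))) = √(126.511³/(24·56.647)) = 38.592095
iter 1: u=1.639079  f(a)=+8.115e+00  f'(a)=-3.804e+00  a ← 38.592095 − (+8.115e+00/-3.804e+00) = 40.725334
iter 2: u=1.553222  f(a)=+7.214e-01  f'(a)=-3.155e+00  a ← 40.725334 − (+7.214e-01/-3.155e+00) = 40.953991
iter 3: u=1.544550  f(a)=+6.931e-03  f'(a)=-3.095e+00  a ← 40.953991 − (+6.931e-03/-3.095e+00) = 40.956231
iter 4: u=1.544466  f(a)=+6.534e-07  f'(a)=-3.094e+00  a ← 40.956231 − (+6.534e-07/-3.094e+00) = 40.956231
iter 5: u=1.544466  f(a)=+2.842e-14  f'(a)=-3.094e+00  a ← 40.956231 − (+2.842e-14/-3.094e+00) = 40.956231
converged: |Δa| < 1e-12 after 5 iterations
sag = a·(cosh(S/(2a)) − 1) = 40.956231·(cosh(1.544466) − 1) = 59.363887
T_max/T_min = cosh(S/(2a)) = 2.449447

a=40.956 sag=59.364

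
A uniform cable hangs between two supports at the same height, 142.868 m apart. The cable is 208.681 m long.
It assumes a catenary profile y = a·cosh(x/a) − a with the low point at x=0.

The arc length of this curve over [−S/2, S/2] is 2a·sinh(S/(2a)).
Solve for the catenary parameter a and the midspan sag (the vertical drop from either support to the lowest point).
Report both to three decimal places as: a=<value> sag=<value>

a=45.669 sag=68.228

seed: a₀ = √(S³/(24(L−S))) = √(142.868³/(24·65.813)) = 42.967589
iter 1: u=1.662509  f(a)=+9.717e+00  f'(a)=-3.998e+00  a ← 42.967589 − (+9.717e+00/-3.998e+00) = 45.398071
iter 2: u=1.573503  f(a)=+8.855e-01  f'(a)=-3.300e+00  a ← 45.398071 − (+8.855e-01/-3.300e+00) = 45.666408
iter 3: u=1.564257  f(a)=+8.980e-03  f'(a)=-3.233e+00  a ← 45.666408 − (+8.980e-03/-3.233e+00) = 45.669186
iter 4: u=1.564162  f(a)=+9.444e-07  f'(a)=-3.233e+00  a ← 45.669186 − (+9.444e-07/-3.233e+00) = 45.669186
iter 5: u=1.564162  f(a)=+2.842e-14  f'(a)=-3.233e+00  a ← 45.669186 − (+2.842e-14/-3.233e+00) = 45.669186
converged: |Δa| < 1e-12 after 5 iterations
sag = a·(cosh(S/(2a)) − 1) = 45.669186·(cosh(1.564162) − 1) = 68.228200
T_max/T_min = cosh(S/(2a)) = 2.493966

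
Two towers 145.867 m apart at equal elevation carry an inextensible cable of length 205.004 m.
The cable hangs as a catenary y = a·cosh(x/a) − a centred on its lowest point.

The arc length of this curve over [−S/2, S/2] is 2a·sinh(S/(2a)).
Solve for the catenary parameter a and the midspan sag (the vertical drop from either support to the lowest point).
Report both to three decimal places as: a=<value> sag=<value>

seed: a₀ = √(S³/(24(L−S))) = √(145.867³/(24·59.137)) = 46.762779
iter 1: u=1.559649  f(a)=+7.624e+00  f'(a)=-3.200e+00  a ← 46.762779 − (+7.624e+00/-3.200e+00) = 49.144831
iter 2: u=1.484052  f(a)=+6.212e-01  f'(a)=-2.698e+00  a ← 49.144831 − (+6.212e-01/-2.698e+00) = 49.375067
iter 3: u=1.477132  f(a)=+4.934e-03  f'(a)=-2.656e+00  a ← 49.375067 − (+4.934e-03/-2.656e+00) = 49.376926
iter 4: u=1.477077  f(a)=+3.167e-07  f'(a)=-2.655e+00  a ← 49.376926 − (+3.167e-07/-2.655e+00) = 49.376926
iter 5: u=1.477077  f(a)=+2.842e-14  f'(a)=-2.655e+00  a ← 49.376926 − (+2.842e-14/-2.655e+00) = 49.376926
converged: |Δa| < 1e-12 after 5 iterations
sag = a·(cosh(S/(2a)) − 1) = 49.376926·(cosh(1.477077) − 1) = 64.398031
T_max/T_min = cosh(S/(2a)) = 2.304213

a=49.377 sag=64.398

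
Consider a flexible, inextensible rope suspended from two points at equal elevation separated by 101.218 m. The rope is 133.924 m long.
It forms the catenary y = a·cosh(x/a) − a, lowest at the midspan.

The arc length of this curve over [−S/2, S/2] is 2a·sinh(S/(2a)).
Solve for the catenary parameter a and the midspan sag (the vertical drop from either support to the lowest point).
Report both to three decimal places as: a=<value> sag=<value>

a=37.992 sag=38.997

seed: a₀ = √(S³/(24(L−S))) = √(101.218³/(24·32.706)) = 36.346893
iter 1: u=1.392389  f(a)=+3.321e+00  f'(a)=-2.174e+00  a ← 36.346893 − (+3.321e+00/-2.174e+00) = 37.874668
iter 2: u=1.336223  f(a)=+2.209e-01  f'(a)=-1.893e+00  a ← 37.874668 − (+2.209e-01/-1.893e+00) = 37.991321
iter 3: u=1.332120  f(a)=+1.131e-03  f'(a)=-1.874e+00  a ← 37.991321 − (+1.131e-03/-1.874e+00) = 37.991925
iter 4: u=1.332099  f(a)=+2.998e-08  f'(a)=-1.874e+00  a ← 37.991925 − (+2.998e-08/-1.874e+00) = 37.991925
iter 5: u=1.332099  f(a)=-2.842e-14  f'(a)=-1.874e+00  a ← 37.991925 − (-2.842e-14/-1.874e+00) = 37.991925
converged: |Δa| < 1e-12 after 5 iterations
sag = a·(cosh(S/(2a)) − 1) = 37.991925·(cosh(1.332099) − 1) = 38.997008
T_max/T_min = cosh(S/(2a)) = 2.026455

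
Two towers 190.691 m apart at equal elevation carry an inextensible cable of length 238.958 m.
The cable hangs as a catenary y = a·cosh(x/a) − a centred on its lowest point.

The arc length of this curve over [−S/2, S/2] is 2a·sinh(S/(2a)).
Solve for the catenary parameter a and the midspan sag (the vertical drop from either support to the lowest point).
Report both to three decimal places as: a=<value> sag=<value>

seed: a₀ = √(S³/(24(L−S))) = √(190.691³/(24·48.267)) = 77.368561
iter 1: u=1.232355  f(a)=+3.801e+00  f'(a)=-1.448e+00  a ← 77.368561 − (+3.801e+00/-1.448e+00) = 79.993627
iter 2: u=1.191914  f(a)=+2.020e-01  f'(a)=-1.298e+00  a ← 79.993627 − (+2.020e-01/-1.298e+00) = 80.149294
iter 3: u=1.189599  f(a)=+6.415e-04  f'(a)=-1.289e+00  a ← 80.149294 − (+6.415e-04/-1.289e+00) = 80.149792
iter 4: u=1.189591  f(a)=+6.515e-09  f'(a)=-1.289e+00  a ← 80.149792 − (+6.515e-09/-1.289e+00) = 80.149792
iter 5: u=1.189591  f(a)=+0.000e+00  f'(a)=-1.289e+00  a ← 80.149792 − (+0.000e+00/-1.289e+00) = 80.149792
converged: |Δa| < 1e-12 after 5 iterations
sag = a·(cosh(S/(2a)) − 1) = 80.149792·(cosh(1.189591) − 1) = 63.722445
T_max/T_min = cosh(S/(2a)) = 1.795042

a=80.150 sag=63.722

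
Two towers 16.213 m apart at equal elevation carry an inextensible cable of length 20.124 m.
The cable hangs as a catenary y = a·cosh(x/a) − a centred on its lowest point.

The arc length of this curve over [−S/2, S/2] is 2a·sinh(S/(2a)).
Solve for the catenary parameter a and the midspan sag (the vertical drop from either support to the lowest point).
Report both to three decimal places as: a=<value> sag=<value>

seed: a₀ = √(S³/(24(L−S))) = √(16.213³/(24·3.911)) = 6.738226
iter 1: u=1.203062  f(a)=+2.930e-01  f'(a)=-1.338e+00  a ← 6.738226 − (+2.930e-01/-1.338e+00) = 6.957233
iter 2: u=1.165190  f(a)=+1.489e-02  f'(a)=-1.205e+00  a ← 6.957233 − (+1.489e-02/-1.205e+00) = 6.969591
iter 3: u=1.163124  f(a)=+4.302e-05  f'(a)=-1.198e+00  a ← 6.969591 − (+4.302e-05/-1.198e+00) = 6.969627
iter 4: u=1.163118  f(a)=+3.614e-10  f'(a)=-1.198e+00  a ← 6.969627 − (+3.614e-10/-1.198e+00) = 6.969627
iter 5: u=1.163118  f(a)=+3.553e-15  f'(a)=-1.198e+00  a ← 6.969627 − (+3.553e-15/-1.198e+00) = 6.969627
converged: |Δa| < 1e-12 after 5 iterations
sag = a·(cosh(S/(2a)) − 1) = 6.969627·(cosh(1.163118) − 1) = 5.270453
T_max/T_min = cosh(S/(2a)) = 1.756203

a=6.970 sag=5.270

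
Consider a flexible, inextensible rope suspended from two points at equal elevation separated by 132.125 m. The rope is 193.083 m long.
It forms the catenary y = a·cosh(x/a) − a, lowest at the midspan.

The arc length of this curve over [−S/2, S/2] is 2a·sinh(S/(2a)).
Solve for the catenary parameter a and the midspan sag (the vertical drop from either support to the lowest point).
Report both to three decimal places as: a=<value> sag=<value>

a=42.206 sag=63.158

seed: a₀ = √(S³/(24(L−S))) = √(132.125³/(24·60.958)) = 39.706035
iter 1: u=1.663790  f(a)=+9.015e+00  f'(a)=-4.009e+00  a ← 39.706035 − (+9.015e+00/-4.009e+00) = 41.954829
iter 2: u=1.574610  f(a)=+8.226e-01  f'(a)=-3.308e+00  a ← 41.954829 − (+8.226e-01/-3.308e+00) = 42.203505
iter 3: u=1.565332  f(a)=+8.367e-03  f'(a)=-3.241e+00  a ← 42.203505 − (+8.367e-03/-3.241e+00) = 42.206087
iter 4: u=1.565236  f(a)=+8.852e-07  f'(a)=-3.240e+00  a ← 42.206087 − (+8.852e-07/-3.240e+00) = 42.206087
iter 5: u=1.565236  f(a)=+0.000e+00  f'(a)=-3.240e+00  a ← 42.206087 − (+0.000e+00/-3.240e+00) = 42.206087
converged: |Δa| < 1e-12 after 5 iterations
sag = a·(cosh(S/(2a)) − 1) = 42.206087·(cosh(1.565236) − 1) = 63.158115
T_max/T_min = cosh(S/(2a)) = 2.496422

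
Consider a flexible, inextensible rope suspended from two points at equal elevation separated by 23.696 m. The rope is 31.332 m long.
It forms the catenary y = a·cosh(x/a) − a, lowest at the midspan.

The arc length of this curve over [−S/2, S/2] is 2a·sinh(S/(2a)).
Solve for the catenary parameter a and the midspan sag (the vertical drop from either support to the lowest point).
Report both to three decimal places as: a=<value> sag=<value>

a=8.905 sag=9.115

seed: a₀ = √(S³/(24(L−S))) = √(23.696³/(24·7.636)) = 8.520675
iter 1: u=1.390500  f(a)=+7.731e-01  f'(a)=-2.164e+00  a ← 8.520675 − (+7.731e-01/-2.164e+00) = 8.877988
iter 2: u=1.334537  f(a)=+5.129e-02  f'(a)=-1.885e+00  a ← 8.877988 − (+5.129e-02/-1.885e+00) = 8.905194
iter 3: u=1.330460  f(a)=+2.612e-04  f'(a)=-1.866e+00  a ← 8.905194 − (+2.612e-04/-1.866e+00) = 8.905334
iter 4: u=1.330439  f(a)=+6.852e-09  f'(a)=-1.866e+00  a ← 8.905334 − (+6.852e-09/-1.866e+00) = 8.905334
iter 5: u=1.330439  f(a)=+3.553e-15  f'(a)=-1.866e+00  a ← 8.905334 − (+3.553e-15/-1.866e+00) = 8.905334
converged: |Δa| < 1e-12 after 5 iterations
sag = a·(cosh(S/(2a)) − 1) = 8.905334·(cosh(1.330439) − 1) = 9.114892
T_max/T_min = cosh(S/(2a)) = 2.023532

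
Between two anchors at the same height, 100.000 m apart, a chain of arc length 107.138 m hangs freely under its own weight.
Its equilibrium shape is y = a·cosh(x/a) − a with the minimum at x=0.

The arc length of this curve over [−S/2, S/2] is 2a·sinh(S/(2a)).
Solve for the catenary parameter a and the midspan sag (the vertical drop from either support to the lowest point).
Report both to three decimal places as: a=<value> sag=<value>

seed: a₀ = √(S³/(24(L−S))) = √(100.000³/(24·7.138)) = 76.402243
iter 1: u=0.654431  f(a)=+1.544e-01  f'(a)=-1.950e-01  a ← 76.402243 − (+1.544e-01/-1.950e-01) = 77.194231
iter 2: u=0.647717  f(a)=+2.434e-03  f'(a)=-1.889e-01  a ← 77.194231 − (+2.434e-03/-1.889e-01) = 77.207118
iter 3: u=0.647609  f(a)=+6.262e-07  f'(a)=-1.888e-01  a ← 77.207118 − (+6.262e-07/-1.888e-01) = 77.207121
iter 4: u=0.647609  f(a)=+5.684e-14  f'(a)=-1.888e-01  a ← 77.207121 − (+5.684e-14/-1.888e-01) = 77.207121
converged: |Δa| < 1e-12 after 4 iterations
sag = a·(cosh(S/(2a)) − 1) = 77.207121·(cosh(0.647609) − 1) = 16.764030
T_max/T_min = cosh(S/(2a)) = 1.217131

a=77.207 sag=16.764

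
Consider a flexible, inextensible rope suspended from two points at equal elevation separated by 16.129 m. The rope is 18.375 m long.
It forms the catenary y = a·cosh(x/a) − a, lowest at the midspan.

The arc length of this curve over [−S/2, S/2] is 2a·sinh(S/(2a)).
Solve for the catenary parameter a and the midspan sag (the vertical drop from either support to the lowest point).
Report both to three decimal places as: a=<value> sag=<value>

seed: a₀ = √(S³/(24(L−S))) = √(16.129³/(24·2.246)) = 8.822683
iter 1: u=0.914064  f(a)=+9.572e-02  f'(a)=-5.530e-01  a ← 8.822683 − (+9.572e-02/-5.530e-01) = 8.995778
iter 2: u=0.896476  f(a)=+2.889e-03  f'(a)=-5.200e-01  a ← 8.995778 − (+2.889e-03/-5.200e-01) = 9.001334
iter 3: u=0.895923  f(a)=+2.815e-06  f'(a)=-5.190e-01  a ← 9.001334 − (+2.815e-06/-5.190e-01) = 9.001340
iter 4: u=0.895922  f(a)=+2.675e-12  f'(a)=-5.190e-01  a ← 9.001340 − (+2.675e-12/-5.190e-01) = 9.001340
converged: |Δa| < 1e-12 after 4 iterations
sag = a·(cosh(S/(2a)) − 1) = 9.001340·(cosh(0.895922) − 1) = 3.860786
T_max/T_min = cosh(S/(2a)) = 1.428912

a=9.001 sag=3.861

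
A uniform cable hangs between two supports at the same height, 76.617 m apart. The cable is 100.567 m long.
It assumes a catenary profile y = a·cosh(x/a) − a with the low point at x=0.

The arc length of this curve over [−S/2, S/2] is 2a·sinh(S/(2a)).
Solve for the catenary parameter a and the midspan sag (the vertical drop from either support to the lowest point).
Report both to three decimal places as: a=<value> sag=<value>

a=29.200 sag=28.947

seed: a₀ = √(S³/(24(L−S))) = √(76.617³/(24·23.950)) = 27.972375
iter 1: u=1.369512  f(a)=+2.349e+00  f'(a)=-2.056e+00  a ← 27.972375 − (+2.349e+00/-2.056e+00) = 29.114938
iter 2: u=1.315768  f(a)=+1.516e-01  f'(a)=-1.798e+00  a ← 29.114938 − (+1.516e-01/-1.798e+00) = 29.199231
iter 3: u=1.311969  f(a)=+7.276e-04  f'(a)=-1.781e+00  a ← 29.199231 − (+7.276e-04/-1.781e+00) = 29.199640
iter 4: u=1.311951  f(a)=+1.694e-08  f'(a)=-1.781e+00  a ← 29.199640 − (+1.694e-08/-1.781e+00) = 29.199640
iter 5: u=1.311951  f(a)=-1.421e-14  f'(a)=-1.781e+00  a ← 29.199640 − (-1.421e-14/-1.781e+00) = 29.199640
converged: |Δa| < 1e-12 after 5 iterations
sag = a·(cosh(S/(2a)) − 1) = 29.199640·(cosh(1.311951) − 1) = 28.947152
T_max/T_min = cosh(S/(2a)) = 1.991353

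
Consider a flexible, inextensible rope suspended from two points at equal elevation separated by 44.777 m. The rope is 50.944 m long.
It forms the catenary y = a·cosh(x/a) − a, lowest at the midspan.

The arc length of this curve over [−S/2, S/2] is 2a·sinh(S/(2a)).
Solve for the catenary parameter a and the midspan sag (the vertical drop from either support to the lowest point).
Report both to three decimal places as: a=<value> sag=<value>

seed: a₀ = √(S³/(24(L−S))) = √(44.777³/(24·6.167)) = 24.628610
iter 1: u=0.909044  f(a)=+2.599e-01  f'(a)=-5.434e-01  a ← 24.628610 − (+2.599e-01/-5.434e-01) = 25.106837
iter 2: u=0.891729  f(a)=+7.762e-03  f'(a)=-5.114e-01  a ← 25.106837 − (+7.762e-03/-5.114e-01) = 25.122015
iter 3: u=0.891190  f(a)=+7.398e-06  f'(a)=-5.104e-01  a ← 25.122015 − (+7.398e-06/-5.104e-01) = 25.122030
iter 4: u=0.891190  f(a)=+6.729e-12  f'(a)=-5.104e-01  a ← 25.122030 − (+6.729e-12/-5.104e-01) = 25.122030
converged: |Δa| < 1e-12 after 4 iterations
sag = a·(cosh(S/(2a)) − 1) = 25.122030·(cosh(0.891190) − 1) = 10.654208
T_max/T_min = cosh(S/(2a)) = 1.424098

a=25.122 sag=10.654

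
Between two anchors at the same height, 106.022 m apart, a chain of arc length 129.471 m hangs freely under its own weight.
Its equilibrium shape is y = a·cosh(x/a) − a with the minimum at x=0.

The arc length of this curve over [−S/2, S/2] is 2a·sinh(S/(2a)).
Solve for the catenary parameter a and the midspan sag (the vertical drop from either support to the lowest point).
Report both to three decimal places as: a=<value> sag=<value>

a=47.473 sag=32.804

seed: a₀ = √(S³/(24(L−S))) = √(106.022³/(24·23.449)) = 46.017837
iter 1: u=1.151966  f(a)=+1.606e+00  f'(a)=-1.161e+00  a ← 46.017837 − (+1.606e+00/-1.161e+00) = 47.401158
iter 2: u=1.118348  f(a)=+7.526e-02  f'(a)=-1.054e+00  a ← 47.401158 − (+7.526e-02/-1.054e+00) = 47.472532
iter 3: u=1.116667  f(a)=+1.833e-04  f'(a)=-1.049e+00  a ← 47.472532 − (+1.833e-04/-1.049e+00) = 47.472707
iter 4: u=1.116663  f(a)=+1.093e-09  f'(a)=-1.049e+00  a ← 47.472707 − (+1.093e-09/-1.049e+00) = 47.472707
iter 5: u=1.116663  f(a)=-5.684e-14  f'(a)=-1.049e+00  a ← 47.472707 − (-5.684e-14/-1.049e+00) = 47.472707
converged: |Δa| < 1e-12 after 5 iterations
sag = a·(cosh(S/(2a)) − 1) = 47.472707·(cosh(1.116663) − 1) = 32.803958
T_max/T_min = cosh(S/(2a)) = 1.691007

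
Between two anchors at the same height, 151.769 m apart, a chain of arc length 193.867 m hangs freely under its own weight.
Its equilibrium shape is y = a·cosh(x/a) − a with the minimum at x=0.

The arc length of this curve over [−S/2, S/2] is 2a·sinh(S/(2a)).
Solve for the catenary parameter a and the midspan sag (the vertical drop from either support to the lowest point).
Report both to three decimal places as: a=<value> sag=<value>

seed: a₀ = √(S³/(24(L−S))) = √(151.769³/(24·42.098)) = 58.821793
iter 1: u=1.290075  f(a)=+3.645e+00  f'(a)=-1.684e+00  a ← 58.821793 − (+3.645e+00/-1.684e+00) = 60.986168
iter 2: u=1.244290  f(a)=+2.109e-01  f'(a)=-1.494e+00  a ← 60.986168 − (+2.109e-01/-1.494e+00) = 61.127256
iter 3: u=1.241418  f(a)=+8.013e-04  f'(a)=-1.483e+00  a ← 61.127256 − (+8.013e-04/-1.483e+00) = 61.127796
iter 4: u=1.241407  f(a)=+1.167e-08  f'(a)=-1.483e+00  a ← 61.127796 − (+1.167e-08/-1.483e+00) = 61.127796
iter 5: u=1.241407  f(a)=+0.000e+00  f'(a)=-1.483e+00  a ← 61.127796 − (+0.000e+00/-1.483e+00) = 61.127796
converged: |Δa| < 1e-12 after 5 iterations
sag = a·(cosh(S/(2a)) − 1) = 61.127796·(cosh(1.241407) − 1) = 53.470244
T_max/T_min = cosh(S/(2a)) = 1.874729

a=61.128 sag=53.470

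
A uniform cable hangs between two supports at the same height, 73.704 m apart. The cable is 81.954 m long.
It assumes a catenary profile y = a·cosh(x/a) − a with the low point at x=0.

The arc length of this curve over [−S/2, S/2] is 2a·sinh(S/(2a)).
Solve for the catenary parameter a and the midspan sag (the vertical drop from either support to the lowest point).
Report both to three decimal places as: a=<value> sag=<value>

a=45.704 sag=15.680

seed: a₀ = √(S³/(24(L−S))) = √(73.704³/(24·8.250)) = 44.968043
iter 1: u=0.819515  f(a)=+2.815e-01  f'(a)=-3.922e-01  a ← 44.968043 − (+2.815e-01/-3.922e-01) = 45.685869
iter 2: u=0.806639  f(a)=+6.882e-03  f'(a)=-3.732e-01  a ← 45.685869 − (+6.882e-03/-3.732e-01) = 45.704310
iter 3: u=0.806313  f(a)=+4.342e-06  f'(a)=-3.727e-01  a ← 45.704310 − (+4.342e-06/-3.727e-01) = 45.704322
iter 4: u=0.806313  f(a)=+1.734e-12  f'(a)=-3.727e-01  a ← 45.704322 − (+1.734e-12/-3.727e-01) = 45.704322
converged: |Δa| < 1e-12 after 4 iterations
sag = a·(cosh(S/(2a)) − 1) = 45.704322·(cosh(0.806313) − 1) = 15.679712
T_max/T_min = cosh(S/(2a)) = 1.343068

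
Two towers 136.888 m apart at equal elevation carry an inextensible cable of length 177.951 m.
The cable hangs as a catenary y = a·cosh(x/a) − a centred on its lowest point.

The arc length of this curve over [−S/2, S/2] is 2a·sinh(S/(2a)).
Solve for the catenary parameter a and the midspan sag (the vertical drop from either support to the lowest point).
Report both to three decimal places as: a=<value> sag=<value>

a=53.171 sag=50.481

seed: a₀ = √(S³/(24(L−S))) = √(136.888³/(24·41.063)) = 51.017258
iter 1: u=1.341585  f(a)=+3.858e+00  f'(a)=-1.919e+00  a ← 51.017258 − (+3.858e+00/-1.919e+00) = 53.027798
iter 2: u=1.290719  f(a)=+2.398e-01  f'(a)=-1.687e+00  a ← 53.027798 − (+2.398e-01/-1.687e+00) = 53.169926
iter 3: u=1.287269  f(a)=+1.062e-03  f'(a)=-1.672e+00  a ← 53.169926 − (+1.062e-03/-1.672e+00) = 53.170561
iter 4: u=1.287254  f(a)=+2.104e-08  f'(a)=-1.672e+00  a ← 53.170561 − (+2.104e-08/-1.672e+00) = 53.170561
iter 5: u=1.287254  f(a)=+2.842e-14  f'(a)=-1.672e+00  a ← 53.170561 − (+2.842e-14/-1.672e+00) = 53.170561
converged: |Δa| < 1e-12 after 5 iterations
sag = a·(cosh(S/(2a)) − 1) = 53.170561·(cosh(1.287254) − 1) = 50.481492
T_max/T_min = cosh(S/(2a)) = 1.949426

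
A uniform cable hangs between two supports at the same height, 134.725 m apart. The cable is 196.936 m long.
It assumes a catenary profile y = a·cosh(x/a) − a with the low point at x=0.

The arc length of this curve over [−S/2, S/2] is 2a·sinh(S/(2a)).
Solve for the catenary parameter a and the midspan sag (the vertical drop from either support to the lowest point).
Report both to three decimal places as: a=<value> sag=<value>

a=43.020 sag=64.435

seed: a₀ = √(S³/(24(L−S))) = √(134.725³/(24·62.211)) = 40.469988
iter 1: u=1.664505  f(a)=+9.209e+00  f'(a)=-4.015e+00  a ← 40.469988 − (+9.209e+00/-4.015e+00) = 42.763644
iter 2: u=1.575228  f(a)=+8.409e-01  f'(a)=-3.312e+00  a ← 42.763644 − (+8.409e-01/-3.312e+00) = 43.017508
iter 3: u=1.565932  f(a)=+8.567e-03  f'(a)=-3.245e+00  a ← 43.017508 − (+8.567e-03/-3.245e+00) = 43.020148
iter 4: u=1.565836  f(a)=+9.094e-07  f'(a)=-3.245e+00  a ← 43.020148 − (+9.094e-07/-3.245e+00) = 43.020148
iter 5: u=1.565836  f(a)=+0.000e+00  f'(a)=-3.245e+00  a ← 43.020148 − (+0.000e+00/-3.245e+00) = 43.020148
converged: |Δa| < 1e-12 after 5 iterations
sag = a·(cosh(S/(2a)) − 1) = 43.020148·(cosh(1.565836) − 1) = 64.435332
T_max/T_min = cosh(S/(2a)) = 2.497794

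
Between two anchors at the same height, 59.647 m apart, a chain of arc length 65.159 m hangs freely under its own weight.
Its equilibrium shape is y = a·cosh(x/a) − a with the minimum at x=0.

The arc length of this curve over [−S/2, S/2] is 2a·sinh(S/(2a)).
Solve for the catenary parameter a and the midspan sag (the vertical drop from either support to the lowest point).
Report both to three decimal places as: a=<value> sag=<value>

seed: a₀ = √(S³/(24(L−S))) = √(59.647³/(24·5.512)) = 40.051859
iter 1: u=0.744622  f(a)=+1.548e-01  f'(a)=-2.908e-01  a ← 40.051859 − (+1.548e-01/-2.908e-01) = 40.584313
iter 2: u=0.734853  f(a)=+3.142e-03  f'(a)=-2.791e-01  a ← 40.584313 − (+3.142e-03/-2.791e-01) = 40.595570
iter 3: u=0.734649  f(a)=+1.353e-06  f'(a)=-2.789e-01  a ← 40.595570 − (+1.353e-06/-2.789e-01) = 40.595574
iter 4: u=0.734649  f(a)=+2.558e-13  f'(a)=-2.789e-01  a ← 40.595574 − (+2.558e-13/-2.789e-01) = 40.595574
converged: |Δa| < 1e-12 after 4 iterations
sag = a·(cosh(S/(2a)) − 1) = 40.595574·(cosh(0.734649) − 1) = 11.456558
T_max/T_min = cosh(S/(2a)) = 1.282212

a=40.596 sag=11.457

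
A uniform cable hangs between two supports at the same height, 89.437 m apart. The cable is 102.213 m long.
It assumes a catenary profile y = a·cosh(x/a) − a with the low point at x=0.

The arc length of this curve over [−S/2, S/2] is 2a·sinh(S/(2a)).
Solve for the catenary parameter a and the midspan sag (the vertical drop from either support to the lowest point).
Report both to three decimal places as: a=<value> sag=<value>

seed: a₀ = √(S³/(24(L−S))) = √(89.437³/(24·12.776)) = 48.302851
iter 1: u=0.925794  f(a)=+5.588e-01  f'(a)=-5.757e-01  a ← 48.302851 − (+5.588e-01/-5.757e-01) = 49.273452
iter 2: u=0.907558  f(a)=+1.729e-02  f'(a)=-5.406e-01  a ← 49.273452 − (+1.729e-02/-5.406e-01) = 49.305430
iter 3: u=0.906969  f(a)=+1.772e-05  f'(a)=-5.395e-01  a ← 49.305430 − (+1.772e-05/-5.395e-01) = 49.305462
iter 4: u=0.906968  f(a)=+1.863e-11  f'(a)=-5.395e-01  a ← 49.305462 − (+1.863e-11/-5.395e-01) = 49.305462
converged: |Δa| < 1e-12 after 4 iterations
sag = a·(cosh(S/(2a)) − 1) = 49.305462·(cosh(0.906968) − 1) = 21.707937
T_max/T_min = cosh(S/(2a)) = 1.440274

a=49.305 sag=21.708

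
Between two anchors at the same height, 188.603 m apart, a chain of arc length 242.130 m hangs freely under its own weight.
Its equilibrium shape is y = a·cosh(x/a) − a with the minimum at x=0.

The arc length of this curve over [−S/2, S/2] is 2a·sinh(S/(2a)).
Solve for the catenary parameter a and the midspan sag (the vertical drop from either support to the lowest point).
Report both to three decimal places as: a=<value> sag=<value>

seed: a₀ = √(S³/(24(L−S))) = √(188.603³/(24·53.527)) = 72.265468
iter 1: u=1.304932  f(a)=+4.747e+00  f'(a)=-1.749e+00  a ← 72.265468 − (+4.747e+00/-1.749e+00) = 74.978613
iter 2: u=1.257712  f(a)=+2.804e-01  f'(a)=-1.548e+00  a ← 74.978613 − (+2.804e-01/-1.548e+00) = 75.159715
iter 3: u=1.254681  f(a)=+1.115e-03  f'(a)=-1.536e+00  a ← 75.159715 − (+1.115e-03/-1.536e+00) = 75.160440
iter 4: u=1.254669  f(a)=+1.776e-08  f'(a)=-1.536e+00  a ← 75.160440 − (+1.776e-08/-1.536e+00) = 75.160440
iter 5: u=1.254669  f(a)=+0.000e+00  f'(a)=-1.536e+00  a ← 75.160440 − (+0.000e+00/-1.536e+00) = 75.160440
converged: |Δa| < 1e-12 after 5 iterations
sag = a·(cosh(S/(2a)) − 1) = 75.160440·(cosh(1.254669) − 1) = 67.338072
T_max/T_min = cosh(S/(2a)) = 1.895924

a=75.160 sag=67.338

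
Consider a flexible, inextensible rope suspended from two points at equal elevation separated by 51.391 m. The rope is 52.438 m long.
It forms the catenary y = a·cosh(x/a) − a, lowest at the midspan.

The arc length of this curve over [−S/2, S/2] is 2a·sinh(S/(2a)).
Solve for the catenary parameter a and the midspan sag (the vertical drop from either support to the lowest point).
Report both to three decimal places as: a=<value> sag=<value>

a=73.718 sag=4.524

seed: a₀ = √(S³/(24(L−S))) = √(51.391³/(24·1.047)) = 73.493959
iter 1: u=0.349627  f(a)=+6.418e-03  f'(a)=-2.884e-02  a ← 73.493959 − (+6.418e-03/-2.884e-02) = 73.716478
iter 2: u=0.348572  f(a)=+2.926e-05  f'(a)=-2.858e-02  a ← 73.716478 − (+2.926e-05/-2.858e-02) = 73.717502
iter 3: u=0.348567  f(a)=+6.147e-10  f'(a)=-2.858e-02  a ← 73.717502 − (+6.147e-10/-2.858e-02) = 73.717502
iter 4: u=0.348567  f(a)=+0.000e+00  f'(a)=-2.858e-02  a ← 73.717502 − (+0.000e+00/-2.858e-02) = 73.717502
converged: |Δa| < 1e-12 after 4 iterations
sag = a·(cosh(S/(2a)) − 1) = 73.717502·(cosh(0.348567) − 1) = 4.523830
T_max/T_min = cosh(S/(2a)) = 1.061367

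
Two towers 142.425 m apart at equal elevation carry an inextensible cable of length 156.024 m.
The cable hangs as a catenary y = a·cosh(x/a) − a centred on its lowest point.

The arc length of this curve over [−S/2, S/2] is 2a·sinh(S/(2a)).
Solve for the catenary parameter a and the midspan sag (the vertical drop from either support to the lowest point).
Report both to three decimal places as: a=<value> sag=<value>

a=95.404 sag=27.835

seed: a₀ = √(S³/(24(L−S))) = √(142.425³/(24·13.599)) = 94.084966
iter 1: u=0.756896  f(a)=+3.949e-01  f'(a)=-3.060e-01  a ← 94.084966 − (+3.949e-01/-3.060e-01) = 95.375540
iter 2: u=0.746654  f(a)=+8.272e-03  f'(a)=-2.933e-01  a ← 95.375540 − (+8.272e-03/-2.933e-01) = 95.403745
iter 3: u=0.746433  f(a)=+3.802e-06  f'(a)=-2.930e-01  a ← 95.403745 − (+3.802e-06/-2.930e-01) = 95.403758
iter 4: u=0.746433  f(a)=+8.242e-13  f'(a)=-2.930e-01  a ← 95.403758 − (+8.242e-13/-2.930e-01) = 95.403758
converged: |Δa| < 1e-12 after 4 iterations
sag = a·(cosh(S/(2a)) − 1) = 95.403758·(cosh(0.746433) − 1) = 27.834828
T_max/T_min = cosh(S/(2a)) = 1.291758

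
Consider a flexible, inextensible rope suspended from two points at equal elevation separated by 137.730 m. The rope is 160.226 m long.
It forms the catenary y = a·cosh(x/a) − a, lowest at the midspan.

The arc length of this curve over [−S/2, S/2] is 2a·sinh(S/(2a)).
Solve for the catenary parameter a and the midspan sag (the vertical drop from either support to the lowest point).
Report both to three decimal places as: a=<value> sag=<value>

a=71.208 sag=35.977

seed: a₀ = √(S³/(24(L−S))) = √(137.730³/(24·22.496)) = 69.564000
iter 1: u=0.989952  f(a)=+1.128e+00  f'(a)=-7.124e-01  a ← 69.564000 − (+1.128e+00/-7.124e-01) = 71.147886
iter 2: u=0.967914  f(a)=+3.969e-02  f'(a)=-6.631e-01  a ← 71.147886 − (+3.969e-02/-6.631e-01) = 71.207739
iter 3: u=0.967100  f(a)=+5.307e-05  f'(a)=-6.613e-01  a ← 71.207739 − (+5.307e-05/-6.613e-01) = 71.207820
iter 4: u=0.967099  f(a)=+9.510e-11  f'(a)=-6.613e-01  a ← 71.207820 − (+9.510e-11/-6.613e-01) = 71.207820
iter 5: u=0.967099  f(a)=+2.842e-14  f'(a)=-6.613e-01  a ← 71.207820 − (+2.842e-14/-6.613e-01) = 71.207820
converged: |Δa| < 1e-12 after 5 iterations
sag = a·(cosh(S/(2a)) − 1) = 71.207820·(cosh(0.967099) − 1) = 35.977284
T_max/T_min = cosh(S/(2a)) = 1.505243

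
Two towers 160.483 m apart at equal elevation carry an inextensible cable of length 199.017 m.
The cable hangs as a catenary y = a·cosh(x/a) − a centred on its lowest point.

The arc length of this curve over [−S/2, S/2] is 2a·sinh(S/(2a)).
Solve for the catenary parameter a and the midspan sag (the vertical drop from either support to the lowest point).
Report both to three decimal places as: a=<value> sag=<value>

seed: a₀ = √(S³/(24(L−S))) = √(160.483³/(24·38.534)) = 66.852228
iter 1: u=1.200282  f(a)=+2.873e+00  f'(a)=-1.328e+00  a ← 66.852228 − (+2.873e+00/-1.328e+00) = 69.016087
iter 2: u=1.162649  f(a)=+1.454e-01  f'(a)=-1.196e+00  a ← 69.016087 − (+1.454e-01/-1.196e+00) = 69.137605
iter 3: u=1.160606  f(a)=+4.162e-04  f'(a)=-1.190e+00  a ← 69.137605 − (+4.162e-04/-1.190e+00) = 69.137955
iter 4: u=1.160600  f(a)=+3.433e-09  f'(a)=-1.190e+00  a ← 69.137955 − (+3.433e-09/-1.190e+00) = 69.137955
iter 5: u=1.160600  f(a)=+5.684e-14  f'(a)=-1.190e+00  a ← 69.137955 − (+5.684e-14/-1.190e+00) = 69.137955
converged: |Δa| < 1e-12 after 5 iterations
sag = a·(cosh(S/(2a)) − 1) = 69.137955·(cosh(1.160600) − 1) = 52.031341
T_max/T_min = cosh(S/(2a)) = 1.752573

a=69.138 sag=52.031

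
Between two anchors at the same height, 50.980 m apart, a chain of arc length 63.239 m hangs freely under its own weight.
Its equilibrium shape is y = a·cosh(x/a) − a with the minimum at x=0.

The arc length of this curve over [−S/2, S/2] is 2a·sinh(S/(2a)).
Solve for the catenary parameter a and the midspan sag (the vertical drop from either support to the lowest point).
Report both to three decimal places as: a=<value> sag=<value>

seed: a₀ = √(S³/(24(L−S))) = √(50.980³/(24·12.259)) = 21.221037
iter 1: u=1.201167  f(a)=+9.154e-01  f'(a)=-1.331e+00  a ← 21.221037 − (+9.154e-01/-1.331e+00) = 21.908823
iter 2: u=1.163458  f(a)=+4.639e-02  f'(a)=-1.199e+00  a ← 21.908823 − (+4.639e-02/-1.199e+00) = 21.947506
iter 3: u=1.161408  f(a)=+1.332e-04  f'(a)=-1.192e+00  a ← 21.947506 − (+1.332e-04/-1.192e+00) = 21.947618
iter 4: u=1.161402  f(a)=+1.105e-09  f'(a)=-1.192e+00  a ← 21.947618 − (+1.105e-09/-1.192e+00) = 21.947618
iter 5: u=1.161402  f(a)=+0.000e+00  f'(a)=-1.192e+00  a ← 21.947618 − (+0.000e+00/-1.192e+00) = 21.947618
converged: |Δa| < 1e-12 after 5 iterations
sag = a·(cosh(S/(2a)) − 1) = 21.947618·(cosh(1.161402) − 1) = 16.542520
T_max/T_min = cosh(S/(2a)) = 1.753727

a=21.948 sag=16.543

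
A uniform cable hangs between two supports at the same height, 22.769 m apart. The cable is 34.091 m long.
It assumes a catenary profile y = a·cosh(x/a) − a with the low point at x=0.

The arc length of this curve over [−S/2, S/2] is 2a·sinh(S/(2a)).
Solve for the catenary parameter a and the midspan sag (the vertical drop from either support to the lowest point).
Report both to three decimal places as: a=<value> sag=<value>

a=7.035 sag=11.405

seed: a₀ = √(S³/(24(L−S))) = √(22.769³/(24·11.322)) = 6.590961
iter 1: u=1.727290  f(a)=+1.814e+00  f'(a)=-4.576e+00  a ← 6.590961 − (+1.814e+00/-4.576e+00) = 6.987382
iter 2: u=1.629294  f(a)=+1.766e-01  f'(a)=-3.725e+00  a ← 6.987382 − (+1.766e-01/-3.725e+00) = 7.034778
iter 3: u=1.618317  f(a)=+2.070e-03  f'(a)=-3.638e+00  a ← 7.034778 − (+2.070e-03/-3.638e+00) = 7.035347
iter 4: u=1.618186  f(a)=+2.921e-07  f'(a)=-3.637e+00  a ← 7.035347 − (+2.921e-07/-3.637e+00) = 7.035347
iter 5: u=1.618186  f(a)=+0.000e+00  f'(a)=-3.637e+00  a ← 7.035347 − (+0.000e+00/-3.637e+00) = 7.035347
converged: |Δa| < 1e-12 after 5 iterations
sag = a·(cosh(S/(2a)) − 1) = 7.035347·(cosh(1.618186) − 1) = 11.404967
T_max/T_min = cosh(S/(2a)) = 2.621095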